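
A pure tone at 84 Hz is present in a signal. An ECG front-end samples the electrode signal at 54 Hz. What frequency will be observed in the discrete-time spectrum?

24 Hz

84 Hz mod fs = 30 Hz.
30 Hz > fs/2 = 27 Hz, folds to fs − 30 Hz = 24 Hz.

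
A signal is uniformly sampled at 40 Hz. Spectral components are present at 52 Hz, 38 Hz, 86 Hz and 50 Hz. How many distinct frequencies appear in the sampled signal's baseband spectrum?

fs/2 = 20 Hz.
52 Hz mod fs = 12 Hz.
12 Hz ≤ fs/2 = 20 Hz, appears at 12 Hz.
38 Hz > fs/2 = 20 Hz, folds to fs − 38 Hz = 2 Hz.
86 Hz mod fs = 6 Hz.
6 Hz ≤ fs/2 = 20 Hz, appears at 6 Hz.
50 Hz mod fs = 10 Hz.
10 Hz ≤ fs/2 = 20 Hz, appears at 10 Hz.
Distinct values: {2 Hz, 6 Hz, 10 Hz, 12 Hz} → 4.

4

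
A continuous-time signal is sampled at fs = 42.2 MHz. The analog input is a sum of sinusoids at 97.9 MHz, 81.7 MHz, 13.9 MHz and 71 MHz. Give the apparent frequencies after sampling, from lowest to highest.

fs/2 = 21.1 MHz.
97.9 MHz mod fs = 13.5 MHz.
13.5 MHz ≤ fs/2 = 21.1 MHz, appears at 13.5 MHz.
81.7 MHz mod fs = 39.5 MHz.
39.5 MHz > fs/2 = 21.1 MHz, folds to fs − 39.5 MHz = 2.7 MHz.
13.9 MHz ≤ fs/2 = 21.1 MHz, passes unchanged.
71 MHz mod fs = 28.8 MHz.
28.8 MHz > fs/2 = 21.1 MHz, folds to fs − 28.8 MHz = 13.4 MHz.
Distinct values: {2.7 MHz, 13.4 MHz, 13.5 MHz, 13.9 MHz}.

2.7 MHz, 13.4 MHz, 13.5 MHz, 13.9 MHz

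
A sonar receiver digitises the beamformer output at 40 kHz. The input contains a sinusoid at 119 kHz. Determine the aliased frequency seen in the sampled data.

1 kHz

119 kHz mod fs = 39 kHz.
39 kHz > fs/2 = 20 kHz, folds to fs − 39 kHz = 1 kHz.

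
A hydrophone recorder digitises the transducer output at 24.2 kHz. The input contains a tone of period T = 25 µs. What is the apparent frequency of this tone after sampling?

T = 25 µs → f = 1/T = 40 kHz.
40 kHz mod fs = 15.8 kHz.
15.8 kHz > fs/2 = 12.1 kHz, folds to fs − 15.8 kHz = 8.4 kHz.

8.4 kHz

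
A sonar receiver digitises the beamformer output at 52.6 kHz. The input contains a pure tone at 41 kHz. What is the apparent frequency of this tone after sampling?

41 kHz > fs/2 = 26.3 kHz, folds to fs − 41 kHz = 11.6 kHz.

11.6 kHz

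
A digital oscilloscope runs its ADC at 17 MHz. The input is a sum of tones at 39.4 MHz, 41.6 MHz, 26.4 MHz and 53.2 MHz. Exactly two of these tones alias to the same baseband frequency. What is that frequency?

fs/2 = 8.5 MHz.
39.4 MHz mod fs = 5.4 MHz.
5.4 MHz ≤ fs/2 = 8.5 MHz, appears at 5.4 MHz.
41.6 MHz mod fs = 7.6 MHz.
7.6 MHz ≤ fs/2 = 8.5 MHz, appears at 7.6 MHz.
26.4 MHz mod fs = 9.4 MHz.
9.4 MHz > fs/2 = 8.5 MHz, folds to fs − 9.4 MHz = 7.6 MHz.
53.2 MHz mod fs = 2.2 MHz.
2.2 MHz ≤ fs/2 = 8.5 MHz, appears at 2.2 MHz.
26.4 MHz and 41.6 MHz both map to 7.6 MHz.

7.6 MHz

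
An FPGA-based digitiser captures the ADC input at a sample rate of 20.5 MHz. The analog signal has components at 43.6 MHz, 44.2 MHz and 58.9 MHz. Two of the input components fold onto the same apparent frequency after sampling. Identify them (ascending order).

fs/2 = 10.25 MHz.
43.6 MHz mod fs = 2.6 MHz.
2.6 MHz ≤ fs/2 = 10.25 MHz, appears at 2.6 MHz.
44.2 MHz mod fs = 3.2 MHz.
3.2 MHz ≤ fs/2 = 10.25 MHz, appears at 3.2 MHz.
58.9 MHz mod fs = 17.9 MHz.
17.9 MHz > fs/2 = 10.25 MHz, folds to fs − 17.9 MHz = 2.6 MHz.
43.6 MHz and 58.9 MHz both map to 2.6 MHz.

43.6 MHz, 58.9 MHz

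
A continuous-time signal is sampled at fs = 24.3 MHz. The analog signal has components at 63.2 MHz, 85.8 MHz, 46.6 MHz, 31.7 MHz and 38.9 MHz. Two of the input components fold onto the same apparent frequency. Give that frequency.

fs/2 = 12.15 MHz.
63.2 MHz mod fs = 14.6 MHz.
14.6 MHz > fs/2 = 12.15 MHz, folds to fs − 14.6 MHz = 9.7 MHz.
85.8 MHz mod fs = 12.9 MHz.
12.9 MHz > fs/2 = 12.15 MHz, folds to fs − 12.9 MHz = 11.4 MHz.
46.6 MHz mod fs = 22.3 MHz.
22.3 MHz > fs/2 = 12.15 MHz, folds to fs − 22.3 MHz = 2 MHz.
31.7 MHz mod fs = 7.4 MHz.
7.4 MHz ≤ fs/2 = 12.15 MHz, appears at 7.4 MHz.
38.9 MHz mod fs = 14.6 MHz.
14.6 MHz > fs/2 = 12.15 MHz, folds to fs − 14.6 MHz = 9.7 MHz.
38.9 MHz and 63.2 MHz both map to 9.7 MHz.

9.7 MHz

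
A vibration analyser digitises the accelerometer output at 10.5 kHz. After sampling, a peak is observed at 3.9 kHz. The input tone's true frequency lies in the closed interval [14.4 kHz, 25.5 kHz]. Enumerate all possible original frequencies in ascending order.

Frequencies that alias to 3.9 kHz are k·fs ± 3.9 kHz for integer k ≥ 0.
k=0: 3.9 kHz.
k=1: 6.6 kHz, 14.4 kHz.
k=2: 17.1 kHz, 24.9 kHz.
k=3: 27.6 kHz, 35.4 kHz.
Within [14.4 kHz, 25.5 kHz]: 14.4 kHz, 17.1 kHz, 24.9 kHz.

14.4 kHz, 17.1 kHz, 24.9 kHz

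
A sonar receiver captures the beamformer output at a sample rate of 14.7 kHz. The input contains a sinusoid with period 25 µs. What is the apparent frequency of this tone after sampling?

T = 25 µs → f = 1/T = 40 kHz.
40 kHz mod fs = 10.6 kHz.
10.6 kHz > fs/2 = 7.35 kHz, folds to fs − 10.6 kHz = 4.1 kHz.

4.1 kHz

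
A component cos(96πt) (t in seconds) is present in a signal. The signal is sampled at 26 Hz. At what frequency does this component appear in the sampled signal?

ω = 96π rad/s → f = ω/(2π) = 48 Hz.
48 Hz mod fs = 22 Hz.
22 Hz > fs/2 = 13 Hz, folds to fs − 22 Hz = 4 Hz.

4 Hz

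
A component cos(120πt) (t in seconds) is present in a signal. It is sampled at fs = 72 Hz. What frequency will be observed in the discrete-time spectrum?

12 Hz

ω = 120π rad/s → f = ω/(2π) = 60 Hz.
60 Hz > fs/2 = 36 Hz, folds to fs − 60 Hz = 12 Hz.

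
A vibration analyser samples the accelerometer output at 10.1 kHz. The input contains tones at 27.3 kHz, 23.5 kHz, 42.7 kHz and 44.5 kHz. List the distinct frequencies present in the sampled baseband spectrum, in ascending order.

fs/2 = 5.05 kHz.
27.3 kHz mod fs = 7.1 kHz.
7.1 kHz > fs/2 = 5.05 kHz, folds to fs − 7.1 kHz = 3 kHz.
23.5 kHz mod fs = 3.3 kHz.
3.3 kHz ≤ fs/2 = 5.05 kHz, appears at 3.3 kHz.
42.7 kHz mod fs = 2.3 kHz.
2.3 kHz ≤ fs/2 = 5.05 kHz, appears at 2.3 kHz.
44.5 kHz mod fs = 4.1 kHz.
4.1 kHz ≤ fs/2 = 5.05 kHz, appears at 4.1 kHz.
Distinct values: {2.3 kHz, 3 kHz, 3.3 kHz, 4.1 kHz}.

2.3 kHz, 3 kHz, 3.3 kHz, 4.1 kHz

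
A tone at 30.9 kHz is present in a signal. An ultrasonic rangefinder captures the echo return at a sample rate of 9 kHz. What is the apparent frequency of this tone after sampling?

30.9 kHz mod fs = 3.9 kHz.
3.9 kHz ≤ fs/2 = 4.5 kHz, appears at 3.9 kHz.

3.9 kHz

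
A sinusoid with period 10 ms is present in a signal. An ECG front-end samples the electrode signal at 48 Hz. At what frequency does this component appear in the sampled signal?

T = 10 ms → f = 1/T = 100 Hz.
100 Hz mod fs = 4 Hz.
4 Hz ≤ fs/2 = 24 Hz, appears at 4 Hz.

4 Hz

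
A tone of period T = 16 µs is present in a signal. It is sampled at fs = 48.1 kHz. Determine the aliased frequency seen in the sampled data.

14.4 kHz

T = 16 µs → f = 1/T = 62.5 kHz.
62.5 kHz mod fs = 14.4 kHz.
14.4 kHz ≤ fs/2 = 24.05 kHz, appears at 14.4 kHz.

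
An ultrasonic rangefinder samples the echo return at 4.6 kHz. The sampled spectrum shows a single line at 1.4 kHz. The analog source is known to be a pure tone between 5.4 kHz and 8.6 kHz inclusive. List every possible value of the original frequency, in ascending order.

6 kHz, 7.8 kHz

Frequencies that alias to 1.4 kHz are k·fs ± 1.4 kHz for integer k ≥ 0.
k=0: 1.4 kHz.
k=1: 3.2 kHz, 6 kHz.
k=2: 7.8 kHz, 10.6 kHz.
k=3: 12.4 kHz, 15.2 kHz.
Within [5.4 kHz, 8.6 kHz]: 6 kHz, 7.8 kHz.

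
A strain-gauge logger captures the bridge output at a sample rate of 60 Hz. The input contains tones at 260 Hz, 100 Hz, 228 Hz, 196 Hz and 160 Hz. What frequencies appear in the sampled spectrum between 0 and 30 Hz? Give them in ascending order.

12 Hz, 16 Hz, 20 Hz

fs/2 = 30 Hz.
260 Hz mod fs = 20 Hz.
20 Hz ≤ fs/2 = 30 Hz, appears at 20 Hz.
100 Hz mod fs = 40 Hz.
40 Hz > fs/2 = 30 Hz, folds to fs − 40 Hz = 20 Hz.
228 Hz mod fs = 48 Hz.
48 Hz > fs/2 = 30 Hz, folds to fs − 48 Hz = 12 Hz.
196 Hz mod fs = 16 Hz.
16 Hz ≤ fs/2 = 30 Hz, appears at 16 Hz.
160 Hz mod fs = 40 Hz.
40 Hz > fs/2 = 30 Hz, folds to fs − 40 Hz = 20 Hz.
Distinct values: {12 Hz, 16 Hz, 20 Hz}.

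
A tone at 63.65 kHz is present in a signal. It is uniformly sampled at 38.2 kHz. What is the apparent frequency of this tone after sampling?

12.75 kHz

63.65 kHz mod fs = 25.45 kHz.
25.45 kHz > fs/2 = 19.1 kHz, folds to fs − 25.45 kHz = 12.75 kHz.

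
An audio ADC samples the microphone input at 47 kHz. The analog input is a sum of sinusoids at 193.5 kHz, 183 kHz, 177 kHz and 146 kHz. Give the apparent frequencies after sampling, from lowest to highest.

5 kHz, 5.5 kHz, 11 kHz

fs/2 = 23.5 kHz.
193.5 kHz mod fs = 5.5 kHz.
5.5 kHz ≤ fs/2 = 23.5 kHz, appears at 5.5 kHz.
183 kHz mod fs = 42 kHz.
42 kHz > fs/2 = 23.5 kHz, folds to fs − 42 kHz = 5 kHz.
177 kHz mod fs = 36 kHz.
36 kHz > fs/2 = 23.5 kHz, folds to fs − 36 kHz = 11 kHz.
146 kHz mod fs = 5 kHz.
5 kHz ≤ fs/2 = 23.5 kHz, appears at 5 kHz.
Distinct values: {5 kHz, 5.5 kHz, 11 kHz}.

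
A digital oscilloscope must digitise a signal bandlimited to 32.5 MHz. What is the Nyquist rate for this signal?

65 MHz

Nyquist rate = 2 × 32.5 MHz = 65 MHz.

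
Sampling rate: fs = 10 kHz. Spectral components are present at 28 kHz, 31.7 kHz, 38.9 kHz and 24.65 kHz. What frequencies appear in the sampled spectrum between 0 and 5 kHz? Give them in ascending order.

fs/2 = 5 kHz.
28 kHz mod fs = 8 kHz.
8 kHz > fs/2 = 5 kHz, folds to fs − 8 kHz = 2 kHz.
31.7 kHz mod fs = 1.7 kHz.
1.7 kHz ≤ fs/2 = 5 kHz, appears at 1.7 kHz.
38.9 kHz mod fs = 8.9 kHz.
8.9 kHz > fs/2 = 5 kHz, folds to fs − 8.9 kHz = 1.1 kHz.
24.65 kHz mod fs = 4.65 kHz.
4.65 kHz ≤ fs/2 = 5 kHz, appears at 4.65 kHz.
Distinct values: {1.1 kHz, 1.7 kHz, 2 kHz, 4.65 kHz}.

1.1 kHz, 1.7 kHz, 2 kHz, 4.65 kHz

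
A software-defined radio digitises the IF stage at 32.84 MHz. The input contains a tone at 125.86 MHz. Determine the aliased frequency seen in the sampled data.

5.5 MHz

125.86 MHz mod fs = 27.34 MHz.
27.34 MHz > fs/2 = 16.42 MHz, folds to fs − 27.34 MHz = 5.5 MHz.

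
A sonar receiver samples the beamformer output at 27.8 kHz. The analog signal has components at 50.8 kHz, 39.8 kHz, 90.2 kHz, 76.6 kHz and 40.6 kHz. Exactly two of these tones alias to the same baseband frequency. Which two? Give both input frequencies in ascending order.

76.6 kHz, 90.2 kHz

fs/2 = 13.9 kHz.
50.8 kHz mod fs = 23 kHz.
23 kHz > fs/2 = 13.9 kHz, folds to fs − 23 kHz = 4.8 kHz.
39.8 kHz mod fs = 12 kHz.
12 kHz ≤ fs/2 = 13.9 kHz, appears at 12 kHz.
90.2 kHz mod fs = 6.8 kHz.
6.8 kHz ≤ fs/2 = 13.9 kHz, appears at 6.8 kHz.
76.6 kHz mod fs = 21 kHz.
21 kHz > fs/2 = 13.9 kHz, folds to fs − 21 kHz = 6.8 kHz.
40.6 kHz mod fs = 12.8 kHz.
12.8 kHz ≤ fs/2 = 13.9 kHz, appears at 12.8 kHz.
76.6 kHz and 90.2 kHz both map to 6.8 kHz.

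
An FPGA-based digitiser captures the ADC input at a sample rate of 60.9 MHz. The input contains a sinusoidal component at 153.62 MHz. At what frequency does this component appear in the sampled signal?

153.62 MHz mod fs = 31.82 MHz.
31.82 MHz > fs/2 = 30.45 MHz, folds to fs − 31.82 MHz = 29.08 MHz.

29.08 MHz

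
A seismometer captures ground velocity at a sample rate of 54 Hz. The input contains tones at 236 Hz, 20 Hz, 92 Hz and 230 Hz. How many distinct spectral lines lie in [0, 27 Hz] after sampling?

fs/2 = 27 Hz.
236 Hz mod fs = 20 Hz.
20 Hz ≤ fs/2 = 27 Hz, appears at 20 Hz.
20 Hz ≤ fs/2 = 27 Hz, passes unchanged.
92 Hz mod fs = 38 Hz.
38 Hz > fs/2 = 27 Hz, folds to fs − 38 Hz = 16 Hz.
230 Hz mod fs = 14 Hz.
14 Hz ≤ fs/2 = 27 Hz, appears at 14 Hz.
Distinct values: {14 Hz, 16 Hz, 20 Hz} → 3.

3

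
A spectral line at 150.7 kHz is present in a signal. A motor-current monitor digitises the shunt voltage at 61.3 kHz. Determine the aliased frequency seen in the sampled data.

28.1 kHz

150.7 kHz mod fs = 28.1 kHz.
28.1 kHz ≤ fs/2 = 30.65 kHz, appears at 28.1 kHz.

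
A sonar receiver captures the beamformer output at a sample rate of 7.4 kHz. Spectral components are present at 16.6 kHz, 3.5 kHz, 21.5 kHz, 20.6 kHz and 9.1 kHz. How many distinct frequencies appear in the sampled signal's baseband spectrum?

fs/2 = 3.7 kHz.
16.6 kHz mod fs = 1.8 kHz.
1.8 kHz ≤ fs/2 = 3.7 kHz, appears at 1.8 kHz.
3.5 kHz ≤ fs/2 = 3.7 kHz, passes unchanged.
21.5 kHz mod fs = 6.7 kHz.
6.7 kHz > fs/2 = 3.7 kHz, folds to fs − 6.7 kHz = 0.7 kHz.
20.6 kHz mod fs = 5.8 kHz.
5.8 kHz > fs/2 = 3.7 kHz, folds to fs − 5.8 kHz = 1.6 kHz.
9.1 kHz mod fs = 1.7 kHz.
1.7 kHz ≤ fs/2 = 3.7 kHz, appears at 1.7 kHz.
Distinct values: {0.7 kHz, 1.6 kHz, 1.7 kHz, 1.8 kHz, 3.5 kHz} → 5.

5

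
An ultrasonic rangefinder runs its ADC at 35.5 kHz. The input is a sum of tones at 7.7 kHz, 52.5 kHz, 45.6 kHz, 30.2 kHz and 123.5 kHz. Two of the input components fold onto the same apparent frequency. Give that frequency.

17 kHz

fs/2 = 17.75 kHz.
7.7 kHz ≤ fs/2 = 17.75 kHz, passes unchanged.
52.5 kHz mod fs = 17 kHz.
17 kHz ≤ fs/2 = 17.75 kHz, appears at 17 kHz.
45.6 kHz mod fs = 10.1 kHz.
10.1 kHz ≤ fs/2 = 17.75 kHz, appears at 10.1 kHz.
30.2 kHz > fs/2 = 17.75 kHz, folds to fs − 30.2 kHz = 5.3 kHz.
123.5 kHz mod fs = 17 kHz.
17 kHz ≤ fs/2 = 17.75 kHz, appears at 17 kHz.
52.5 kHz and 123.5 kHz both map to 17 kHz.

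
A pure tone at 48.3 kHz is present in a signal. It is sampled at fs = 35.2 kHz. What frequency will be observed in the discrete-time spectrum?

13.1 kHz

48.3 kHz mod fs = 13.1 kHz.
13.1 kHz ≤ fs/2 = 17.6 kHz, appears at 13.1 kHz.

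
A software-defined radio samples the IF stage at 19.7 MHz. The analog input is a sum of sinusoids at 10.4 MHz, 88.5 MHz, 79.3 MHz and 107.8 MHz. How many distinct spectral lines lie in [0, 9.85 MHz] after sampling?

3

fs/2 = 9.85 MHz.
10.4 MHz > fs/2 = 9.85 MHz, folds to fs − 10.4 MHz = 9.3 MHz.
88.5 MHz mod fs = 9.7 MHz.
9.7 MHz ≤ fs/2 = 9.85 MHz, appears at 9.7 MHz.
79.3 MHz mod fs = 0.5 MHz.
0.5 MHz ≤ fs/2 = 9.85 MHz, appears at 0.5 MHz.
107.8 MHz mod fs = 9.3 MHz.
9.3 MHz ≤ fs/2 = 9.85 MHz, appears at 9.3 MHz.
Distinct values: {0.5 MHz, 9.3 MHz, 9.7 MHz} → 3.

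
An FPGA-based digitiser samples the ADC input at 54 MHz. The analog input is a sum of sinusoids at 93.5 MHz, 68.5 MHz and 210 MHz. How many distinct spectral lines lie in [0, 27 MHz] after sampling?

fs/2 = 27 MHz.
93.5 MHz mod fs = 39.5 MHz.
39.5 MHz > fs/2 = 27 MHz, folds to fs − 39.5 MHz = 14.5 MHz.
68.5 MHz mod fs = 14.5 MHz.
14.5 MHz ≤ fs/2 = 27 MHz, appears at 14.5 MHz.
210 MHz mod fs = 48 MHz.
48 MHz > fs/2 = 27 MHz, folds to fs − 48 MHz = 6 MHz.
Distinct values: {6 MHz, 14.5 MHz} → 2.

2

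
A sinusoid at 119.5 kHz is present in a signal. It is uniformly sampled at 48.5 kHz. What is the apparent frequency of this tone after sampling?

119.5 kHz mod fs = 22.5 kHz.
22.5 kHz ≤ fs/2 = 24.25 kHz, appears at 22.5 kHz.

22.5 kHz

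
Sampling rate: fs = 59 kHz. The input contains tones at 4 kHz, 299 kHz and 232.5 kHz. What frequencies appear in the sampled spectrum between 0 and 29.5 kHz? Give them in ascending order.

3.5 kHz, 4 kHz

fs/2 = 29.5 kHz.
4 kHz ≤ fs/2 = 29.5 kHz, passes unchanged.
299 kHz mod fs = 4 kHz.
4 kHz ≤ fs/2 = 29.5 kHz, appears at 4 kHz.
232.5 kHz mod fs = 55.5 kHz.
55.5 kHz > fs/2 = 29.5 kHz, folds to fs − 55.5 kHz = 3.5 kHz.
Distinct values: {3.5 kHz, 4 kHz}.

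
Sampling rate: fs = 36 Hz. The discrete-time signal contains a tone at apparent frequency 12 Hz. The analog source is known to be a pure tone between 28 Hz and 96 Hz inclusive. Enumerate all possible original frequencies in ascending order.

Frequencies that alias to 12 Hz are k·fs ± 12 Hz for integer k ≥ 0.
k=0: 12 Hz.
k=1: 24 Hz, 48 Hz.
k=2: 60 Hz, 84 Hz.
k=3: 96 Hz, 120 Hz.
k=4: 132 Hz, 156 Hz.
Within [28 Hz, 96 Hz]: 48 Hz, 60 Hz, 84 Hz, 96 Hz.

48 Hz, 60 Hz, 84 Hz, 96 Hz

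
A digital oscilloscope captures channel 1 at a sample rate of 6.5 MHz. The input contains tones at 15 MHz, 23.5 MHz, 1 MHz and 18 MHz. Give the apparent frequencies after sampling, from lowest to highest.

fs/2 = 3.25 MHz.
15 MHz mod fs = 2 MHz.
2 MHz ≤ fs/2 = 3.25 MHz, appears at 2 MHz.
23.5 MHz mod fs = 4 MHz.
4 MHz > fs/2 = 3.25 MHz, folds to fs − 4 MHz = 2.5 MHz.
1 MHz ≤ fs/2 = 3.25 MHz, passes unchanged.
18 MHz mod fs = 5 MHz.
5 MHz > fs/2 = 3.25 MHz, folds to fs − 5 MHz = 1.5 MHz.
Distinct values: {1 MHz, 1.5 MHz, 2 MHz, 2.5 MHz}.

1 MHz, 1.5 MHz, 2 MHz, 2.5 MHz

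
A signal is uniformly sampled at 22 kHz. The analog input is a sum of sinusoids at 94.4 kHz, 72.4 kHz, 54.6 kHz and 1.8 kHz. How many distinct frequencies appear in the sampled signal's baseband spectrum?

fs/2 = 11 kHz.
94.4 kHz mod fs = 6.4 kHz.
6.4 kHz ≤ fs/2 = 11 kHz, appears at 6.4 kHz.
72.4 kHz mod fs = 6.4 kHz.
6.4 kHz ≤ fs/2 = 11 kHz, appears at 6.4 kHz.
54.6 kHz mod fs = 10.6 kHz.
10.6 kHz ≤ fs/2 = 11 kHz, appears at 10.6 kHz.
1.8 kHz ≤ fs/2 = 11 kHz, passes unchanged.
Distinct values: {1.8 kHz, 6.4 kHz, 10.6 kHz} → 3.

3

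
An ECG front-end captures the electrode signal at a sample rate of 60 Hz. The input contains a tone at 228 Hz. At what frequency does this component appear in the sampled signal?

228 Hz mod fs = 48 Hz.
48 Hz > fs/2 = 30 Hz, folds to fs − 48 Hz = 12 Hz.

12 Hz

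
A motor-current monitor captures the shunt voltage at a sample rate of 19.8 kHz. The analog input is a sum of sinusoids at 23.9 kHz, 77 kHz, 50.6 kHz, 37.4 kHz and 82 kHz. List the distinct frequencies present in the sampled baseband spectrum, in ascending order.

fs/2 = 9.9 kHz.
23.9 kHz mod fs = 4.1 kHz.
4.1 kHz ≤ fs/2 = 9.9 kHz, appears at 4.1 kHz.
77 kHz mod fs = 17.6 kHz.
17.6 kHz > fs/2 = 9.9 kHz, folds to fs − 17.6 kHz = 2.2 kHz.
50.6 kHz mod fs = 11 kHz.
11 kHz > fs/2 = 9.9 kHz, folds to fs − 11 kHz = 8.8 kHz.
37.4 kHz mod fs = 17.6 kHz.
17.6 kHz > fs/2 = 9.9 kHz, folds to fs − 17.6 kHz = 2.2 kHz.
82 kHz mod fs = 2.8 kHz.
2.8 kHz ≤ fs/2 = 9.9 kHz, appears at 2.8 kHz.
Distinct values: {2.2 kHz, 2.8 kHz, 4.1 kHz, 8.8 kHz}.

2.2 kHz, 2.8 kHz, 4.1 kHz, 8.8 kHz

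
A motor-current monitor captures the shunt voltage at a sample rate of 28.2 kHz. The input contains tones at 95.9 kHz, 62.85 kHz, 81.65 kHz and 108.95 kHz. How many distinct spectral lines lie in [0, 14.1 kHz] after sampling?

fs/2 = 14.1 kHz.
95.9 kHz mod fs = 11.3 kHz.
11.3 kHz ≤ fs/2 = 14.1 kHz, appears at 11.3 kHz.
62.85 kHz mod fs = 6.45 kHz.
6.45 kHz ≤ fs/2 = 14.1 kHz, appears at 6.45 kHz.
81.65 kHz mod fs = 25.25 kHz.
25.25 kHz > fs/2 = 14.1 kHz, folds to fs − 25.25 kHz = 2.95 kHz.
108.95 kHz mod fs = 24.35 kHz.
24.35 kHz > fs/2 = 14.1 kHz, folds to fs − 24.35 kHz = 3.85 kHz.
Distinct values: {2.95 kHz, 3.85 kHz, 6.45 kHz, 11.3 kHz} → 4.

4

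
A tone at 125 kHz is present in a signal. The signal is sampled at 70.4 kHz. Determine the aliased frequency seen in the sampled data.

15.8 kHz

125 kHz mod fs = 54.6 kHz.
54.6 kHz > fs/2 = 35.2 kHz, folds to fs − 54.6 kHz = 15.8 kHz.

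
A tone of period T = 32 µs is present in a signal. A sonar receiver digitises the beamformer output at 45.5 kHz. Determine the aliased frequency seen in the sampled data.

T = 32 µs → f = 1/T = 31.25 kHz.
31.25 kHz > fs/2 = 22.75 kHz, folds to fs − 31.25 kHz = 14.25 kHz.

14.25 kHz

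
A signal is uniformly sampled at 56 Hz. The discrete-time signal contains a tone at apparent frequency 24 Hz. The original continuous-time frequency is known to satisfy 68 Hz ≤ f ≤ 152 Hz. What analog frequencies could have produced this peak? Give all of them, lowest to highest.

80 Hz, 88 Hz, 136 Hz, 144 Hz

Frequencies that alias to 24 Hz are k·fs ± 24 Hz for integer k ≥ 0.
k=0: 24 Hz.
k=1: 32 Hz, 80 Hz.
k=2: 88 Hz, 136 Hz.
k=3: 144 Hz, 192 Hz.
k=4: 200 Hz, 248 Hz.
Within [68 Hz, 152 Hz]: 80 Hz, 88 Hz, 136 Hz, 144 Hz.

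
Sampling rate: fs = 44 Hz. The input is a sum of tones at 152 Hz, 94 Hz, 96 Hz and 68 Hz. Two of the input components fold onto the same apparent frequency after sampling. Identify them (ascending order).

68 Hz, 152 Hz

fs/2 = 22 Hz.
152 Hz mod fs = 20 Hz.
20 Hz ≤ fs/2 = 22 Hz, appears at 20 Hz.
94 Hz mod fs = 6 Hz.
6 Hz ≤ fs/2 = 22 Hz, appears at 6 Hz.
96 Hz mod fs = 8 Hz.
8 Hz ≤ fs/2 = 22 Hz, appears at 8 Hz.
68 Hz mod fs = 24 Hz.
24 Hz > fs/2 = 22 Hz, folds to fs − 24 Hz = 20 Hz.
68 Hz and 152 Hz both map to 20 Hz.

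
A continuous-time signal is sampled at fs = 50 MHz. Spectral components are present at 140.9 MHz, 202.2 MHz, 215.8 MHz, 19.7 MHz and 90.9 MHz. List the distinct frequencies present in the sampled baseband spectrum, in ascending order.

fs/2 = 25 MHz.
140.9 MHz mod fs = 40.9 MHz.
40.9 MHz > fs/2 = 25 MHz, folds to fs − 40.9 MHz = 9.1 MHz.
202.2 MHz mod fs = 2.2 MHz.
2.2 MHz ≤ fs/2 = 25 MHz, appears at 2.2 MHz.
215.8 MHz mod fs = 15.8 MHz.
15.8 MHz ≤ fs/2 = 25 MHz, appears at 15.8 MHz.
19.7 MHz ≤ fs/2 = 25 MHz, passes unchanged.
90.9 MHz mod fs = 40.9 MHz.
40.9 MHz > fs/2 = 25 MHz, folds to fs − 40.9 MHz = 9.1 MHz.
Distinct values: {2.2 MHz, 9.1 MHz, 15.8 MHz, 19.7 MHz}.

2.2 MHz, 9.1 MHz, 15.8 MHz, 19.7 MHz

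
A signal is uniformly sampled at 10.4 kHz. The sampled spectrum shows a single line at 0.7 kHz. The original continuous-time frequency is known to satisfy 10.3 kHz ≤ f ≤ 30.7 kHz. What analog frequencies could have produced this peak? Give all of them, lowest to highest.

Frequencies that alias to 0.7 kHz are k·fs ± 0.7 kHz for integer k ≥ 0.
k=0: 0.7 kHz.
k=1: 9.7 kHz, 11.1 kHz.
k=2: 20.1 kHz, 21.5 kHz.
k=3: 30.5 kHz, 31.9 kHz.
k=4: 40.9 kHz, 42.3 kHz.
Within [10.3 kHz, 30.7 kHz]: 11.1 kHz, 20.1 kHz, 21.5 kHz, 30.5 kHz.

11.1 kHz, 20.1 kHz, 21.5 kHz, 30.5 kHz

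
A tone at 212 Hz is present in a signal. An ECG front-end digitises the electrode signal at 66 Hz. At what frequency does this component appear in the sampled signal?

14 Hz

212 Hz mod fs = 14 Hz.
14 Hz ≤ fs/2 = 33 Hz, appears at 14 Hz.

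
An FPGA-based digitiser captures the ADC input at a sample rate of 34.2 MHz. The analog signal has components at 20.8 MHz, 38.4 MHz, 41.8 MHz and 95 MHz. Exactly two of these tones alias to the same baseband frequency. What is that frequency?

fs/2 = 17.1 MHz.
20.8 MHz > fs/2 = 17.1 MHz, folds to fs − 20.8 MHz = 13.4 MHz.
38.4 MHz mod fs = 4.2 MHz.
4.2 MHz ≤ fs/2 = 17.1 MHz, appears at 4.2 MHz.
41.8 MHz mod fs = 7.6 MHz.
7.6 MHz ≤ fs/2 = 17.1 MHz, appears at 7.6 MHz.
95 MHz mod fs = 26.6 MHz.
26.6 MHz > fs/2 = 17.1 MHz, folds to fs − 26.6 MHz = 7.6 MHz.
41.8 MHz and 95 MHz both map to 7.6 MHz.

7.6 MHz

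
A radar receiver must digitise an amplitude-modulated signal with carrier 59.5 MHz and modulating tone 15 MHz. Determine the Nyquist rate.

149 MHz

AM sidebands sit at fc ± fm = 44.5 MHz and 74.5 MHz.
Highest-frequency component: 74.5 MHz.
Nyquist rate = 2 × 74.5 MHz = 149 MHz.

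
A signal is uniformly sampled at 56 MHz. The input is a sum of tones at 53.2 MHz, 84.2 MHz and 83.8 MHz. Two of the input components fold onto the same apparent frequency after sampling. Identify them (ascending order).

fs/2 = 28 MHz.
53.2 MHz > fs/2 = 28 MHz, folds to fs − 53.2 MHz = 2.8 MHz.
84.2 MHz mod fs = 28.2 MHz.
28.2 MHz > fs/2 = 28 MHz, folds to fs − 28.2 MHz = 27.8 MHz.
83.8 MHz mod fs = 27.8 MHz.
27.8 MHz ≤ fs/2 = 28 MHz, appears at 27.8 MHz.
83.8 MHz and 84.2 MHz both map to 27.8 MHz.

83.8 MHz, 84.2 MHz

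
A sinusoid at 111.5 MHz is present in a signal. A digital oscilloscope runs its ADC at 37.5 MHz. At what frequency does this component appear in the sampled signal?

111.5 MHz mod fs = 36.5 MHz.
36.5 MHz > fs/2 = 18.75 MHz, folds to fs − 36.5 MHz = 1 MHz.

1 MHz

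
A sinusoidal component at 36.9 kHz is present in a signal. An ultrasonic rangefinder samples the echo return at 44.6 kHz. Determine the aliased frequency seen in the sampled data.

7.7 kHz

36.9 kHz > fs/2 = 22.3 kHz, folds to fs − 36.9 kHz = 7.7 kHz.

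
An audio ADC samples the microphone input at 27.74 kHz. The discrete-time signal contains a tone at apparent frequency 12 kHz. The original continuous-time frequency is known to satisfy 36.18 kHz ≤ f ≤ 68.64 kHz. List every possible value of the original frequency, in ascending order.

39.74 kHz, 43.48 kHz, 67.48 kHz

Frequencies that alias to 12 kHz are k·fs ± 12 kHz for integer k ≥ 0.
k=0: 12 kHz.
k=1: 15.74 kHz, 39.74 kHz.
k=2: 43.48 kHz, 67.48 kHz.
k=3: 71.22 kHz, 95.22 kHz.
Within [36.18 kHz, 68.64 kHz]: 39.74 kHz, 43.48 kHz, 67.48 kHz.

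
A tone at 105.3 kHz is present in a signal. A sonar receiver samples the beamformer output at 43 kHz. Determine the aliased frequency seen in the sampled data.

105.3 kHz mod fs = 19.3 kHz.
19.3 kHz ≤ fs/2 = 21.5 kHz, appears at 19.3 kHz.

19.3 kHz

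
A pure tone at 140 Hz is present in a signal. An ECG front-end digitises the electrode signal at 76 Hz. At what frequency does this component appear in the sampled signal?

140 Hz mod fs = 64 Hz.
64 Hz > fs/2 = 38 Hz, folds to fs − 64 Hz = 12 Hz.

12 Hz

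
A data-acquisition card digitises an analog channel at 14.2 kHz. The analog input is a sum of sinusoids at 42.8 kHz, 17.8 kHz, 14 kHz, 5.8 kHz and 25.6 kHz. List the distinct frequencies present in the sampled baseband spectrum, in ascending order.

0.2 kHz, 2.8 kHz, 3.6 kHz, 5.8 kHz

fs/2 = 7.1 kHz.
42.8 kHz mod fs = 0.2 kHz.
0.2 kHz ≤ fs/2 = 7.1 kHz, appears at 0.2 kHz.
17.8 kHz mod fs = 3.6 kHz.
3.6 kHz ≤ fs/2 = 7.1 kHz, appears at 3.6 kHz.
14 kHz > fs/2 = 7.1 kHz, folds to fs − 14 kHz = 0.2 kHz.
5.8 kHz ≤ fs/2 = 7.1 kHz, passes unchanged.
25.6 kHz mod fs = 11.4 kHz.
11.4 kHz > fs/2 = 7.1 kHz, folds to fs − 11.4 kHz = 2.8 kHz.
Distinct values: {0.2 kHz, 2.8 kHz, 3.6 kHz, 5.8 kHz}.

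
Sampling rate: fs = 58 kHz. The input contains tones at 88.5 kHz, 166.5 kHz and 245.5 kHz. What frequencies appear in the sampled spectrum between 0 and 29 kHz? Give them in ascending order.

fs/2 = 29 kHz.
88.5 kHz mod fs = 30.5 kHz.
30.5 kHz > fs/2 = 29 kHz, folds to fs − 30.5 kHz = 27.5 kHz.
166.5 kHz mod fs = 50.5 kHz.
50.5 kHz > fs/2 = 29 kHz, folds to fs − 50.5 kHz = 7.5 kHz.
245.5 kHz mod fs = 13.5 kHz.
13.5 kHz ≤ fs/2 = 29 kHz, appears at 13.5 kHz.
Distinct values: {7.5 kHz, 13.5 kHz, 27.5 kHz}.

7.5 kHz, 13.5 kHz, 27.5 kHz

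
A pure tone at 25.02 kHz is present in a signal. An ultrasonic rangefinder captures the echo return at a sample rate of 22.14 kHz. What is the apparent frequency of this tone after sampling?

2.88 kHz

25.02 kHz mod fs = 2.88 kHz.
2.88 kHz ≤ fs/2 = 11.07 kHz, appears at 2.88 kHz.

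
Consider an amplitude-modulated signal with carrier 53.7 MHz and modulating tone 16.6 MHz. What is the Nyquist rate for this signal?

AM sidebands sit at fc ± fm = 37.1 MHz and 70.3 MHz.
Highest-frequency component: 70.3 MHz.
Nyquist rate = 2 × 70.3 MHz = 140.6 MHz.

140.6 MHz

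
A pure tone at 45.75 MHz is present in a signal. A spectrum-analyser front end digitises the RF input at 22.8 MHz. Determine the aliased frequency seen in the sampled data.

45.75 MHz mod fs = 0.15 MHz.
0.15 MHz ≤ fs/2 = 11.4 MHz, appears at 0.15 MHz.

0.15 MHz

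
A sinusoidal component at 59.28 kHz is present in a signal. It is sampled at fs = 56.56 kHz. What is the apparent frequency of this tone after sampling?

59.28 kHz mod fs = 2.72 kHz.
2.72 kHz ≤ fs/2 = 28.28 kHz, appears at 2.72 kHz.

2.72 kHz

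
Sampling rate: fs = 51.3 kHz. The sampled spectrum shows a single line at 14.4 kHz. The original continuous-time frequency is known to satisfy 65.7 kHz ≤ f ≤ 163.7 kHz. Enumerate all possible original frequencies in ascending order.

Frequencies that alias to 14.4 kHz are k·fs ± 14.4 kHz for integer k ≥ 0.
k=0: 14.4 kHz.
k=1: 36.9 kHz, 65.7 kHz.
k=2: 88.2 kHz, 117 kHz.
k=3: 139.5 kHz, 168.3 kHz.
k=4: 190.8 kHz, 219.6 kHz.
Within [65.7 kHz, 163.7 kHz]: 65.7 kHz, 88.2 kHz, 117 kHz, 139.5 kHz.

65.7 kHz, 88.2 kHz, 117 kHz, 139.5 kHz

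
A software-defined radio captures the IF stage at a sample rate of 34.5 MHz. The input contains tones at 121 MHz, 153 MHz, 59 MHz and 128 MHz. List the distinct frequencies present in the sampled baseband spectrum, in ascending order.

fs/2 = 17.25 MHz.
121 MHz mod fs = 17.5 MHz.
17.5 MHz > fs/2 = 17.25 MHz, folds to fs − 17.5 MHz = 17 MHz.
153 MHz mod fs = 15 MHz.
15 MHz ≤ fs/2 = 17.25 MHz, appears at 15 MHz.
59 MHz mod fs = 24.5 MHz.
24.5 MHz > fs/2 = 17.25 MHz, folds to fs − 24.5 MHz = 10 MHz.
128 MHz mod fs = 24.5 MHz.
24.5 MHz > fs/2 = 17.25 MHz, folds to fs − 24.5 MHz = 10 MHz.
Distinct values: {10 MHz, 15 MHz, 17 MHz}.

10 MHz, 15 MHz, 17 MHz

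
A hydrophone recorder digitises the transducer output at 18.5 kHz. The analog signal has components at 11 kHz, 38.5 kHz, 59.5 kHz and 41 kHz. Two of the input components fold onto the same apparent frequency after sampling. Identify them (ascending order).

fs/2 = 9.25 kHz.
11 kHz > fs/2 = 9.25 kHz, folds to fs − 11 kHz = 7.5 kHz.
38.5 kHz mod fs = 1.5 kHz.
1.5 kHz ≤ fs/2 = 9.25 kHz, appears at 1.5 kHz.
59.5 kHz mod fs = 4 kHz.
4 kHz ≤ fs/2 = 9.25 kHz, appears at 4 kHz.
41 kHz mod fs = 4 kHz.
4 kHz ≤ fs/2 = 9.25 kHz, appears at 4 kHz.
41 kHz and 59.5 kHz both map to 4 kHz.

41 kHz, 59.5 kHz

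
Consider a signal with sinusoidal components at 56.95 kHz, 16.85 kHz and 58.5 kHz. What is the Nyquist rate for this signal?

117 kHz

Highest-frequency component: 58.5 kHz.
Nyquist rate = 2 × 58.5 kHz = 117 kHz.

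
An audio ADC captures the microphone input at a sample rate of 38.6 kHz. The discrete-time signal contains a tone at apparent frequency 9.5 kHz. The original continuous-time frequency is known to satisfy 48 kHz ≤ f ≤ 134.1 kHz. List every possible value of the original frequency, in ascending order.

Frequencies that alias to 9.5 kHz are k·fs ± 9.5 kHz for integer k ≥ 0.
k=0: 9.5 kHz.
k=1: 29.1 kHz, 48.1 kHz.
k=2: 67.7 kHz, 86.7 kHz.
k=3: 106.3 kHz, 125.3 kHz.
k=4: 144.9 kHz, 163.9 kHz.
Within [48 kHz, 134.1 kHz]: 48.1 kHz, 67.7 kHz, 86.7 kHz, 106.3 kHz, 125.3 kHz.

48.1 kHz, 67.7 kHz, 86.7 kHz, 106.3 kHz, 125.3 kHz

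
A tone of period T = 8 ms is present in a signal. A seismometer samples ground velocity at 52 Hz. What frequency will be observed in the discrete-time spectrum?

T = 8 ms → f = 1/T = 125 Hz.
125 Hz mod fs = 21 Hz.
21 Hz ≤ fs/2 = 26 Hz, appears at 21 Hz.

21 Hz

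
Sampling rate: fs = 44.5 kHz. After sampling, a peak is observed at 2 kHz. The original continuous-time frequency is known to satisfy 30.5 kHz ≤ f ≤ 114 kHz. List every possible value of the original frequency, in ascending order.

Frequencies that alias to 2 kHz are k·fs ± 2 kHz for integer k ≥ 0.
k=0: 2 kHz.
k=1: 42.5 kHz, 46.5 kHz.
k=2: 87 kHz, 91 kHz.
k=3: 131.5 kHz, 135.5 kHz.
Within [30.5 kHz, 114 kHz]: 42.5 kHz, 46.5 kHz, 87 kHz, 91 kHz.

42.5 kHz, 46.5 kHz, 87 kHz, 91 kHz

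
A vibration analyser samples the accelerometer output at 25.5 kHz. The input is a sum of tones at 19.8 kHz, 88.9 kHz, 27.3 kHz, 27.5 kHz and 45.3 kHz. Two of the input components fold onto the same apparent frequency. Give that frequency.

fs/2 = 12.75 kHz.
19.8 kHz > fs/2 = 12.75 kHz, folds to fs − 19.8 kHz = 5.7 kHz.
88.9 kHz mod fs = 12.4 kHz.
12.4 kHz ≤ fs/2 = 12.75 kHz, appears at 12.4 kHz.
27.3 kHz mod fs = 1.8 kHz.
1.8 kHz ≤ fs/2 = 12.75 kHz, appears at 1.8 kHz.
27.5 kHz mod fs = 2 kHz.
2 kHz ≤ fs/2 = 12.75 kHz, appears at 2 kHz.
45.3 kHz mod fs = 19.8 kHz.
19.8 kHz > fs/2 = 12.75 kHz, folds to fs − 19.8 kHz = 5.7 kHz.
19.8 kHz and 45.3 kHz both map to 5.7 kHz.

5.7 kHz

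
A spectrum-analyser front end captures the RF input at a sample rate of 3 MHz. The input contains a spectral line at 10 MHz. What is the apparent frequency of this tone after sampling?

10 MHz mod fs = 1 MHz.
1 MHz ≤ fs/2 = 1.5 MHz, appears at 1 MHz.

1 MHz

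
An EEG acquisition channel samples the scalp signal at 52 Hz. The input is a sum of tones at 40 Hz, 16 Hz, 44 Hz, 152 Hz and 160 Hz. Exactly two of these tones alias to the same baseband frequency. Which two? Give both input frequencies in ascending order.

152 Hz, 160 Hz

fs/2 = 26 Hz.
40 Hz > fs/2 = 26 Hz, folds to fs − 40 Hz = 12 Hz.
16 Hz ≤ fs/2 = 26 Hz, passes unchanged.
44 Hz > fs/2 = 26 Hz, folds to fs − 44 Hz = 8 Hz.
152 Hz mod fs = 48 Hz.
48 Hz > fs/2 = 26 Hz, folds to fs − 48 Hz = 4 Hz.
160 Hz mod fs = 4 Hz.
4 Hz ≤ fs/2 = 26 Hz, appears at 4 Hz.
152 Hz and 160 Hz both map to 4 Hz.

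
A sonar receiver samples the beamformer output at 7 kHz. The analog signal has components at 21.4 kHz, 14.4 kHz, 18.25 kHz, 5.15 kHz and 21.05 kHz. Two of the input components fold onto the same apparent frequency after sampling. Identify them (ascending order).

fs/2 = 3.5 kHz.
21.4 kHz mod fs = 0.4 kHz.
0.4 kHz ≤ fs/2 = 3.5 kHz, appears at 0.4 kHz.
14.4 kHz mod fs = 0.4 kHz.
0.4 kHz ≤ fs/2 = 3.5 kHz, appears at 0.4 kHz.
18.25 kHz mod fs = 4.25 kHz.
4.25 kHz > fs/2 = 3.5 kHz, folds to fs − 4.25 kHz = 2.75 kHz.
5.15 kHz > fs/2 = 3.5 kHz, folds to fs − 5.15 kHz = 1.85 kHz.
21.05 kHz mod fs = 0.05 kHz.
0.05 kHz ≤ fs/2 = 3.5 kHz, appears at 0.05 kHz.
14.4 kHz and 21.4 kHz both map to 0.4 kHz.

14.4 kHz, 21.4 kHz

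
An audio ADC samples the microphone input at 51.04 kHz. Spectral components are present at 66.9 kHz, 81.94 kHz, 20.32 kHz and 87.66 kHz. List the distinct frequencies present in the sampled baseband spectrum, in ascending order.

fs/2 = 25.52 kHz.
66.9 kHz mod fs = 15.86 kHz.
15.86 kHz ≤ fs/2 = 25.52 kHz, appears at 15.86 kHz.
81.94 kHz mod fs = 30.9 kHz.
30.9 kHz > fs/2 = 25.52 kHz, folds to fs − 30.9 kHz = 20.14 kHz.
20.32 kHz ≤ fs/2 = 25.52 kHz, passes unchanged.
87.66 kHz mod fs = 36.62 kHz.
36.62 kHz > fs/2 = 25.52 kHz, folds to fs − 36.62 kHz = 14.42 kHz.
Distinct values: {14.42 kHz, 15.86 kHz, 20.14 kHz, 20.32 kHz}.

14.42 kHz, 15.86 kHz, 20.14 kHz, 20.32 kHz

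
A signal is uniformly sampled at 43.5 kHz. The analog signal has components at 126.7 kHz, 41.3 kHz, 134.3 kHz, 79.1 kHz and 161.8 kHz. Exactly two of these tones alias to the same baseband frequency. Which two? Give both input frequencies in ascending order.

126.7 kHz, 134.3 kHz

fs/2 = 21.75 kHz.
126.7 kHz mod fs = 39.7 kHz.
39.7 kHz > fs/2 = 21.75 kHz, folds to fs − 39.7 kHz = 3.8 kHz.
41.3 kHz > fs/2 = 21.75 kHz, folds to fs − 41.3 kHz = 2.2 kHz.
134.3 kHz mod fs = 3.8 kHz.
3.8 kHz ≤ fs/2 = 21.75 kHz, appears at 3.8 kHz.
79.1 kHz mod fs = 35.6 kHz.
35.6 kHz > fs/2 = 21.75 kHz, folds to fs − 35.6 kHz = 7.9 kHz.
161.8 kHz mod fs = 31.3 kHz.
31.3 kHz > fs/2 = 21.75 kHz, folds to fs − 31.3 kHz = 12.2 kHz.
126.7 kHz and 134.3 kHz both map to 3.8 kHz.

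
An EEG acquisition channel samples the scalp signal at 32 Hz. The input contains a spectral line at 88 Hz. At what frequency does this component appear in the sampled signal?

88 Hz mod fs = 24 Hz.
24 Hz > fs/2 = 16 Hz, folds to fs − 24 Hz = 8 Hz.

8 Hz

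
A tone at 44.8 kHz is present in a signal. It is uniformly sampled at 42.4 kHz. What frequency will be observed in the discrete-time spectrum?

44.8 kHz mod fs = 2.4 kHz.
2.4 kHz ≤ fs/2 = 21.2 kHz, appears at 2.4 kHz.

2.4 kHz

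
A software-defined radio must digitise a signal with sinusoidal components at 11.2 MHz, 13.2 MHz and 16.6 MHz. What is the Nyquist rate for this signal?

33.2 MHz

Highest-frequency component: 16.6 MHz.
Nyquist rate = 2 × 16.6 MHz = 33.2 MHz.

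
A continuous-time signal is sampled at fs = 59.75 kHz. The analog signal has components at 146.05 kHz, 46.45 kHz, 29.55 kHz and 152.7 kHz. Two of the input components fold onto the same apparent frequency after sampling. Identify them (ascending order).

fs/2 = 29.875 kHz.
146.05 kHz mod fs = 26.55 kHz.
26.55 kHz ≤ fs/2 = 29.875 kHz, appears at 26.55 kHz.
46.45 kHz > fs/2 = 29.875 kHz, folds to fs − 46.45 kHz = 13.3 kHz.
29.55 kHz ≤ fs/2 = 29.875 kHz, passes unchanged.
152.7 kHz mod fs = 33.2 kHz.
33.2 kHz > fs/2 = 29.875 kHz, folds to fs − 33.2 kHz = 26.55 kHz.
146.05 kHz and 152.7 kHz both map to 26.55 kHz.

146.05 kHz, 152.7 kHz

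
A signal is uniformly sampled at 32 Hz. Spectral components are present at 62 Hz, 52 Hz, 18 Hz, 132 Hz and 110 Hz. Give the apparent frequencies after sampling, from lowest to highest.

2 Hz, 4 Hz, 12 Hz, 14 Hz

fs/2 = 16 Hz.
62 Hz mod fs = 30 Hz.
30 Hz > fs/2 = 16 Hz, folds to fs − 30 Hz = 2 Hz.
52 Hz mod fs = 20 Hz.
20 Hz > fs/2 = 16 Hz, folds to fs − 20 Hz = 12 Hz.
18 Hz > fs/2 = 16 Hz, folds to fs − 18 Hz = 14 Hz.
132 Hz mod fs = 4 Hz.
4 Hz ≤ fs/2 = 16 Hz, appears at 4 Hz.
110 Hz mod fs = 14 Hz.
14 Hz ≤ fs/2 = 16 Hz, appears at 14 Hz.
Distinct values: {2 Hz, 4 Hz, 12 Hz, 14 Hz}.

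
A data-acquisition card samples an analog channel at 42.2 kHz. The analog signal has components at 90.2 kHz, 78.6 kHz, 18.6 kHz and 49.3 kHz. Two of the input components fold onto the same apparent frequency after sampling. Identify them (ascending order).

78.6 kHz, 90.2 kHz

fs/2 = 21.1 kHz.
90.2 kHz mod fs = 5.8 kHz.
5.8 kHz ≤ fs/2 = 21.1 kHz, appears at 5.8 kHz.
78.6 kHz mod fs = 36.4 kHz.
36.4 kHz > fs/2 = 21.1 kHz, folds to fs − 36.4 kHz = 5.8 kHz.
18.6 kHz ≤ fs/2 = 21.1 kHz, passes unchanged.
49.3 kHz mod fs = 7.1 kHz.
7.1 kHz ≤ fs/2 = 21.1 kHz, appears at 7.1 kHz.
78.6 kHz and 90.2 kHz both map to 5.8 kHz.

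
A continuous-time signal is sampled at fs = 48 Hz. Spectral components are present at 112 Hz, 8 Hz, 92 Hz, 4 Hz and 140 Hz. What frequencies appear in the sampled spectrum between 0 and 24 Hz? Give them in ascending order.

fs/2 = 24 Hz.
112 Hz mod fs = 16 Hz.
16 Hz ≤ fs/2 = 24 Hz, appears at 16 Hz.
8 Hz ≤ fs/2 = 24 Hz, passes unchanged.
92 Hz mod fs = 44 Hz.
44 Hz > fs/2 = 24 Hz, folds to fs − 44 Hz = 4 Hz.
4 Hz ≤ fs/2 = 24 Hz, passes unchanged.
140 Hz mod fs = 44 Hz.
44 Hz > fs/2 = 24 Hz, folds to fs − 44 Hz = 4 Hz.
Distinct values: {4 Hz, 8 Hz, 16 Hz}.

4 Hz, 8 Hz, 16 Hz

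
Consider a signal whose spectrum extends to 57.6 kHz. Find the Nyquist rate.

115.2 kHz

Nyquist rate = 2 × 57.6 kHz = 115.2 kHz.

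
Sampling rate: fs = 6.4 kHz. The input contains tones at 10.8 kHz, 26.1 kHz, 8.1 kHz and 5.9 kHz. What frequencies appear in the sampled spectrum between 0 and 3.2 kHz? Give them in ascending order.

fs/2 = 3.2 kHz.
10.8 kHz mod fs = 4.4 kHz.
4.4 kHz > fs/2 = 3.2 kHz, folds to fs − 4.4 kHz = 2 kHz.
26.1 kHz mod fs = 0.5 kHz.
0.5 kHz ≤ fs/2 = 3.2 kHz, appears at 0.5 kHz.
8.1 kHz mod fs = 1.7 kHz.
1.7 kHz ≤ fs/2 = 3.2 kHz, appears at 1.7 kHz.
5.9 kHz > fs/2 = 3.2 kHz, folds to fs − 5.9 kHz = 0.5 kHz.
Distinct values: {0.5 kHz, 1.7 kHz, 2 kHz}.

0.5 kHz, 1.7 kHz, 2 kHz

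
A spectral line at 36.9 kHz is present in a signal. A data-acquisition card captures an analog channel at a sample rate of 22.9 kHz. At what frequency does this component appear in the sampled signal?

8.9 kHz

36.9 kHz mod fs = 14 kHz.
14 kHz > fs/2 = 11.45 kHz, folds to fs − 14 kHz = 8.9 kHz.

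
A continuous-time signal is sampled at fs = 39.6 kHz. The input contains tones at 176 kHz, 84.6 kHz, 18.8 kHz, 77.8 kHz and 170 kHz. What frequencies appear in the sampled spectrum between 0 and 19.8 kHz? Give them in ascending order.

fs/2 = 19.8 kHz.
176 kHz mod fs = 17.6 kHz.
17.6 kHz ≤ fs/2 = 19.8 kHz, appears at 17.6 kHz.
84.6 kHz mod fs = 5.4 kHz.
5.4 kHz ≤ fs/2 = 19.8 kHz, appears at 5.4 kHz.
18.8 kHz ≤ fs/2 = 19.8 kHz, passes unchanged.
77.8 kHz mod fs = 38.2 kHz.
38.2 kHz > fs/2 = 19.8 kHz, folds to fs − 38.2 kHz = 1.4 kHz.
170 kHz mod fs = 11.6 kHz.
11.6 kHz ≤ fs/2 = 19.8 kHz, appears at 11.6 kHz.
Distinct values: {1.4 kHz, 5.4 kHz, 11.6 kHz, 17.6 kHz, 18.8 kHz}.

1.4 kHz, 5.4 kHz, 11.6 kHz, 17.6 kHz, 18.8 kHz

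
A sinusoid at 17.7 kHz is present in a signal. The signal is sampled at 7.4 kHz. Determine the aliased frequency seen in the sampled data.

17.7 kHz mod fs = 2.9 kHz.
2.9 kHz ≤ fs/2 = 3.7 kHz, appears at 2.9 kHz.

2.9 kHz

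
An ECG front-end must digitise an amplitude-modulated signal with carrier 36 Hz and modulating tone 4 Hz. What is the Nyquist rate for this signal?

80 Hz

AM sidebands sit at fc ± fm = 32 Hz and 40 Hz.
Highest-frequency component: 40 Hz.
Nyquist rate = 2 × 40 Hz = 80 Hz.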